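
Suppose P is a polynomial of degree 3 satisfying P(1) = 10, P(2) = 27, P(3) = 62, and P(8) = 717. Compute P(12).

2177

Using the Lagrange interpolation formula with nodes 1, 2, 3, 8:
  L_0(u) = (u - 2)(u - 3)(u - 8) / -14
  L_1(u) = (u - 1)(u - 3)(u - 8) / 6
  L_2(u) = (u - 1)(u - 2)(u - 8) / -10
  L_3(u) = (u - 1)(u - 2)(u - 3) / 210
Then P(u) = 10·L_0(u) + 27·L_1(u) + 62·L_2(u) + 717·L_3(u).
Expanding and collecting terms gives P(u) = u^3 + 3u^2 + u + 5.
Evaluating at u = 12: P(12) = 2177.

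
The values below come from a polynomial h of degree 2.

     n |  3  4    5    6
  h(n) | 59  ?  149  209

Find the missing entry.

99

On equispaced nodes a degree-2 polynomial has vanishing third forward difference, so
  - h(3) + 3·h(4) - 3·h(5) + h(6) = 0.
Substituting the known values and solving for h(4):
  3·h(4) = 297
  h(4) = 99.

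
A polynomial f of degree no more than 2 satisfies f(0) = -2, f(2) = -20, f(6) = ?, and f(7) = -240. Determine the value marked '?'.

The 3 known points determine the degree-2 polynomial uniquely.
Write f(s) = as^2 + bs + c. Substituting each data point gives a linear system:
  c = -2
  4a + 2b + c = -20
  49a + 7b + c = -240
Solving the system yields a = -5, b = 1, c = -2.
So f(s) = -5s² + s - 2.
Then f(6) = -176.

-176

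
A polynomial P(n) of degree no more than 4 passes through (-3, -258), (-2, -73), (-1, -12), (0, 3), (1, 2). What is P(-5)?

Using the Lagrange interpolation formula with nodes -3, -2, -1, 0, 1:
  L_0(n) = (n + 2)(n + 1)n(n - 1) / 24
  L_1(n) = (n + 3)(n + 1)n(n - 1) / -6
  L_2(n) = (n + 3)(n + 2)n(n - 1) / 4
  L_3(n) = (n + 3)(n + 2)(n + 1)(n - 1) / -6
  L_4(n) = (n + 3)(n + 2)(n + 1)n / 24
Then P(n) = -258·L_0(n) - 73·L_1(n) - 12·L_2(n) + 3·L_3(n) + 2·L_4(n).
Expanding and collecting terms gives P(n) = -2n^4 + n^3 - 6n^2 + 6n + 3.
Evaluating at n = -5: P(-5) = -1552.

-1552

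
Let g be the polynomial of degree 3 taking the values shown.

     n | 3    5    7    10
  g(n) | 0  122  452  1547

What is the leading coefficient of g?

Write g(n) = an^3 + bn^2 + cn + d. Substituting each data point gives a linear system:
  27a + 9b + 3c + d = 0
  125a + 25b + 5c + d = 122
  343a + 49b + 7c + d = 452
  1000a + 100b + 10c + d = 1547
Solving the system yields a = 2, b = -4, c = -5, d = -3.
So g(n) = 2n^3 - 4n^2 - 5n - 3.
The leading coefficient is 2.

2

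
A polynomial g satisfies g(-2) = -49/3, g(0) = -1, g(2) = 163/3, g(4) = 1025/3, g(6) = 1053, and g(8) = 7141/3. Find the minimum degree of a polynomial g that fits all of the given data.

Forward differences of the values at t = -2, 0, 2, 4, 6, 8:
  g  : -49/3  -1  163/3  1025/3  1053  7141/3
  Δ  : 46/3  166/3  862/3  2134/3  3982/3
  Δ^2: 40  232  424  616
  Δ^3: 192  192  192
  Δ^4: 0  0
  Δ^5: 0
The third differences are constant (192) and nonzero, while all higher differences vanish, so the minimal degree is 3.

3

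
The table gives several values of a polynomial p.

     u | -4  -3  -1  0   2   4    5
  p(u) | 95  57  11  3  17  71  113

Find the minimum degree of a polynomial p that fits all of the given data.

Divided differences on the nodes -4, -3, -1, 0, 2, 4, 5:
  order 0: 95  57  11  3  17  71  113
  order 1: -38  -23  -8  7  27  42
  order 2: 5  5  5  5  5
  order 3: 0  0  0  0
  order 4: 0  0  0
  order 5: 0  0
  order 6: 0
The order-2 divided differences are all 5 (nonzero) and every higher order vanishes, so the data lies on a polynomial of degree exactly 2.

2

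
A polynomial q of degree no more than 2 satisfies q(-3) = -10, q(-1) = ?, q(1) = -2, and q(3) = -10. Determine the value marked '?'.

-2

On equispaced nodes a degree-2 polynomial has vanishing third forward difference, so
  - q(-3) + 3·q(-1) - 3·q(1) + q(3) = 0.
Substituting the known values and solving for q(-1):
  3·q(-1) = -6
  q(-1) = -2.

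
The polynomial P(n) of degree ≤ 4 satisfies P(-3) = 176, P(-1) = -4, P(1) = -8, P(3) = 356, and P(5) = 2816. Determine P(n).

P(n) = 4n^4 + 4n^3 - 6n^2 - 6n - 4

Using the Lagrange interpolation formula with nodes -3, -1, 1, 3, 5:
  L_0(n) = (n + 1)(n - 1)(n - 3)(n - 5) / 384
  L_1(n) = (n + 3)(n - 1)(n - 3)(n - 5) / -96
  L_2(n) = (n + 3)(n + 1)(n - 3)(n - 5) / 64
  L_3(n) = (n + 3)(n + 1)(n - 1)(n - 5) / -96
  L_4(n) = (n + 3)(n + 1)(n - 1)(n - 3) / 384
Then P(n) = 176·L_0(n) - 4·L_1(n) - 8·L_2(n) + 356·L_3(n) + 2816·L_4(n).
Expanding and collecting terms gives P(n) = 4n^4 + 4n^3 - 6n^2 - 6n - 4.
Check: P(-3) = 176. ✓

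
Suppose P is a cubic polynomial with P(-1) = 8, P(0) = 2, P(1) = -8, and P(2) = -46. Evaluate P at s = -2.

Using the Lagrange interpolation formula with nodes -1, 0, 1, 2:
  L_0(s) = s(s - 1)(s - 2) / -6
  L_1(s) = (s + 1)(s - 1)(s - 2) / 2
  L_2(s) = (s + 1)s(s - 2) / -2
  L_3(s) = (s + 1)s(s - 1) / 6
Then P(s) = 8·L_0(s) + 2·L_1(s) - 8·L_2(s) - 46·L_3(s).
Expanding and collecting terms gives P(s) = -4s^3 - 2s^2 - 4s + 2.
Evaluating at s = -2: P(-2) = 34.

34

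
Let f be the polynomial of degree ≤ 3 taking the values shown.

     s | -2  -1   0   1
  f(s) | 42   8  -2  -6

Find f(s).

Write f(s) = as^3 + bs^2 + cs + d. Substituting each data point gives a linear system:
  -8a + 4b - 2c + d = 42
  -a + b - c + d = 8
  d = -2
  a + b + c + d = -6
Solving the system yields a = -3, b = 3, c = -4, d = -2.
So f(s) = -3s^3 + 3s^2 - 4s - 2.
Check: f(0) = -2. ✓

f(s) = -3s^3 + 3s^2 - 4s - 2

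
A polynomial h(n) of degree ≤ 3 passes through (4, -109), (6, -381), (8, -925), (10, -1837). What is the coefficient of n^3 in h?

Write h(n) = an^3 + bn^2 + cn + d. Substituting each data point gives a linear system:
  64a + 16b + 4c + d = -109
  216a + 36b + 6c + d = -381
  512a + 64b + 8c + d = -925
  1000a + 100b + 10c + d = -1837
Solving the system yields a = -2, b = 2, c = -4, d = 3.
So h(n) = -2n^3 + 2n^2 - 4n + 3.
The leading coefficient is -2.

-2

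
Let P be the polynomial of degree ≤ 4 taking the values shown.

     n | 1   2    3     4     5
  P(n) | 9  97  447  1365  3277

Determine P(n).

Write P(n) = an^4 + bn^3 + cn^2 + dn + e. Substituting each data point gives a linear system:
  a + b + c + d + e = 9
  16a + 8b + 4c + 2d + e = 97
  81a + 27b + 9c + 3d + e = 447
  256a + 64b + 16c + 4d + e = 1365
  625a + 125b + 25c + 5d + e = 3277
Solving the system yields a = 5, b = 1, c = 0, d = 6, e = -3.
So P(n) = 5n⁴ + n³ + 6n - 3.
Check: P(5) = 3277. ✓

P(n) = 5n^4 + n^3 + 6n - 3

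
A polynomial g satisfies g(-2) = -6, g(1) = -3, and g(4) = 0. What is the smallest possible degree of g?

1

Forward differences of the values at n = -2, 1, 4:
  g  : -6  -3  0
  Δ  : 3  3
  Δ^2: 0
The first differences are constant (3) and nonzero, while all higher differences vanish, so the minimal degree is 1.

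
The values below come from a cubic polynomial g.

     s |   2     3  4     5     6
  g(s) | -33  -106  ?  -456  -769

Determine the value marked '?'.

On equispaced nodes a degree-3 polynomial has vanishing fourth forward difference, so
  g(2) - 4·g(3) + 6·g(4) - 4·g(5) + g(6) = 0.
Substituting the known values and solving for g(4):
  6·g(4) = -1446
  g(4) = -241.

-241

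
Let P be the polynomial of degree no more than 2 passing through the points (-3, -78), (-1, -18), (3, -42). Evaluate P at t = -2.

-42

Using the Lagrange interpolation formula with nodes -3, -1, 3:
  L_0(t) = (t + 1)(t - 3) / 12
  L_1(t) = (t + 3)(t - 3) / -8
  L_2(t) = (t + 3)(t + 1) / 24
Then P(t) = -78·L_0(t) - 18·L_1(t) - 42·L_2(t).
Expanding and collecting terms gives P(t) = -6t^2 + 6t - 6.
Evaluating at t = -2: P(-2) = -42.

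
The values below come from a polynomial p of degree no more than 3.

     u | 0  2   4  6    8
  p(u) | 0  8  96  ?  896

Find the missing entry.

360

The 4 known points determine the degree-3 polynomial uniquely.
Write p(u) = au^3 + bu^2 + cu + d. Substituting each data point gives a linear system:
  d = 0
  8a + 4b + 2c + d = 8
  64a + 16b + 4c + d = 96
  512a + 64b + 8c + d = 896
Solving the system yields a = 2, b = -2, c = 0, d = 0.
So p(u) = 2u^3 - 2u^2.
Then p(6) = 360.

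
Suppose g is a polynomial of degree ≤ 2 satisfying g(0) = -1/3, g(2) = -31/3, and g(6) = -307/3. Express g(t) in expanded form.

g(t) = -3t^2 + t - 1/3

Write g(t) = at^2 + bt + c. Substituting each data point gives a linear system:
  c = -1/3
  4a + 2b + c = -31/3
  36a + 6b + c = -307/3
Solving the system yields a = -3, b = 1, c = -1/3.
So g(t) = -3t^2 + t - 1/3.
Check: g(6) = -307/3. ✓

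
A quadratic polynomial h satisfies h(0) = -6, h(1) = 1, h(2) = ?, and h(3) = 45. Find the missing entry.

The 3 known points determine the degree-2 polynomial uniquely.
Write h(u) = au^2 + bu + c. Substituting each data point gives a linear system:
  c = -6
  a + b + c = 1
  9a + 3b + c = 45
Solving the system yields a = 5, b = 2, c = -6.
So h(u) = 5u² + 2u - 6.
Then h(2) = 18.

18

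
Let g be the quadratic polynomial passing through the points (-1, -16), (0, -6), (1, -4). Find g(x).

Write g(x) = ax^2 + bx + c. Substituting each data point gives a linear system:
  a - b + c = -16
  c = -6
  a + b + c = -4
Solving the system yields a = -4, b = 6, c = -6.
So g(x) = -4x^2 + 6x - 6.
Check: g(0) = -6. ✓

g(x) = -4x^2 + 6x - 6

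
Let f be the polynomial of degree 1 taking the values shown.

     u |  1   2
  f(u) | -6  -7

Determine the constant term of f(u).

-5

Write f(u) = au + b. Substituting each data point gives a linear system:
  a + b = -6
  2a + b = -7
Solving the system yields a = -1, b = -5.
So f(u) = -u - 5.
The constant term is -5.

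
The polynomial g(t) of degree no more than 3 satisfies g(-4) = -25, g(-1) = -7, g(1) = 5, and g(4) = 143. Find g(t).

g(t) = t^3 + 4t^2 + 5t - 5

Using the Lagrange interpolation formula with nodes -4, -1, 1, 4:
  L_0(t) = (t + 1)(t - 1)(t - 4) / -120
  L_1(t) = (t + 4)(t - 1)(t - 4) / 30
  L_2(t) = (t + 4)(t + 1)(t - 4) / -30
  L_3(t) = (t + 4)(t + 1)(t - 1) / 120
Then g(t) = -25·L_0(t) - 7·L_1(t) + 5·L_2(t) + 143·L_3(t).
Expanding and collecting terms gives g(t) = t^3 + 4t^2 + 5t - 5.
Check: g(1) = 5. ✓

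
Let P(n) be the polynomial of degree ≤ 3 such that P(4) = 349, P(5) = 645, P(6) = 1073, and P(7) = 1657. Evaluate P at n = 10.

4585

Using the Lagrange interpolation formula with nodes 4, 5, 6, 7:
  L_0(n) = (n - 5)(n - 6)(n - 7) / -6
  L_1(n) = (n - 4)(n - 6)(n - 7) / 2
  L_2(n) = (n - 4)(n - 5)(n - 7) / -2
  L_3(n) = (n - 4)(n - 5)(n - 6) / 6
Then P(n) = 349·L_0(n) + 645·L_1(n) + 1073·L_2(n) + 1657·L_3(n).
Expanding and collecting terms gives P(n) = 4n³ + 6n² - 2n + 5.
Evaluating at n = 10: P(10) = 4585.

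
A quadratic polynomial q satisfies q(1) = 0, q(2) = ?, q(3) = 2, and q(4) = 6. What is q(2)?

On equispaced nodes a degree-2 polynomial has vanishing third forward difference, so
  - q(1) + 3·q(2) - 3·q(3) + q(4) = 0.
Substituting the known values and solving for q(2):
  3·q(2) = 0
  q(2) = 0.

0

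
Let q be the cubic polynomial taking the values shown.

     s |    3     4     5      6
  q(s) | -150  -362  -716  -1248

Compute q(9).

Forward differences of the values at s = 3, 4, 5, 6:
  q  : -150  -362  -716  -1248
  Δ  : -212  -354  -532
  Δ^2: -142  -178
  Δ^3: -36
The third differences are constant, confirming degree 3.
Interpolating (Newton forward form) and evaluating at s = 9 gives q(9) = -4272.

-4272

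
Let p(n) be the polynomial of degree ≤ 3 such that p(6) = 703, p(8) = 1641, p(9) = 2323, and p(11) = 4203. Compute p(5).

Write p(n) = an^3 + bn^2 + cn + d. Substituting each data point gives a linear system:
  216a + 36b + 6c + d = 703
  512a + 64b + 8c + d = 1641
  729a + 81b + 9c + d = 2323
  1331a + 121b + 11c + d = 4203
Solving the system yields a = 3, b = 2, c = -3, d = 1.
So p(n) = 3n^3 + 2n^2 - 3n + 1.
Then p(5) = 411.

411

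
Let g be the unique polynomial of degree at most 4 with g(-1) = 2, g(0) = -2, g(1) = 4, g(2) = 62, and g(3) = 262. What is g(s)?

g(s) = 2s^4 + 3s^3 + 3s^2 - 2s - 2

Write g(s) = as^4 + bs^3 + cs^2 + ds + e. Substituting each data point gives a linear system:
  a - b + c - d + e = 2
  e = -2
  a + b + c + d + e = 4
  16a + 8b + 4c + 2d + e = 62
  81a + 27b + 9c + 3d + e = 262
Solving the system yields a = 2, b = 3, c = 3, d = -2, e = -2.
So g(s) = 2s^4 + 3s^3 + 3s^2 - 2s - 2.
Check: g(1) = 4. ✓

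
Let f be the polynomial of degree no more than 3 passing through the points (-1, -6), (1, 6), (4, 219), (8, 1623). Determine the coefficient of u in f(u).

3

Write f(u) = au^3 + bu^2 + cu + d. Substituting each data point gives a linear system:
  -a + b - c + d = -6
  a + b + c + d = 6
  64a + 16b + 4c + d = 219
  512a + 64b + 8c + d = 1623
Solving the system yields a = 3, b = 1, c = 3, d = -1.
So f(u) = 3u³ + u² + 3u - 1.
The coefficient of u is 3.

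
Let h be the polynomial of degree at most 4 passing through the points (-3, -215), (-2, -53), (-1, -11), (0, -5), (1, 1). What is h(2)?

-5

Using the Lagrange interpolation formula with nodes -3, -2, -1, 0, 1:
  L_0(t) = (t + 2)(t + 1)t(t - 1) / 24
  L_1(t) = (t + 3)(t + 1)t(t - 1) / -6
  L_2(t) = (t + 3)(t + 2)t(t - 1) / 4
  L_3(t) = (t + 3)(t + 2)(t + 1)(t - 1) / -6
  L_4(t) = (t + 3)(t + 2)(t + 1)t / 24
Then h(t) = -215·L_0(t) - 53·L_1(t) - 11·L_2(t) - 5·L_3(t) + 1·L_4(t).
Expanding and collecting terms gives h(t) = -2t^4 + 2t^3 + 2t^2 + 4t - 5.
Evaluating at t = 2: h(2) = -5.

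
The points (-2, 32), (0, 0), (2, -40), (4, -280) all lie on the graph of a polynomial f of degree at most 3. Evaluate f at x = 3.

Write f(x) = ax^3 + bx^2 + cx + d. Substituting each data point gives a linear system:
  -8a + 4b - 2c + d = 32
  d = 0
  8a + 4b + 2c + d = -40
  64a + 16b + 4c + d = -280
Solving the system yields a = -4, b = -1, c = -2, d = 0.
So f(x) = -4x³ - x² - 2x.
Then f(3) = -123.

-123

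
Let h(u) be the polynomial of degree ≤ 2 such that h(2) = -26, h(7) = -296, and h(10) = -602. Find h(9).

Using the Lagrange interpolation formula with nodes 2, 7, 10:
  L_0(u) = (u - 7)(u - 10) / 40
  L_1(u) = (u - 2)(u - 10) / -15
  L_2(u) = (u - 2)(u - 7) / 24
Then h(u) = -26·L_0(u) - 296·L_1(u) - 602·L_2(u).
Expanding and collecting terms gives h(u) = -6u² - 2.
Evaluating at u = 9: h(9) = -488.

-488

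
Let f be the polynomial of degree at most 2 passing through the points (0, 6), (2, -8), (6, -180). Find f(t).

Write f(t) = at^2 + bt + c. Substituting each data point gives a linear system:
  c = 6
  4a + 2b + c = -8
  36a + 6b + c = -180
Solving the system yields a = -6, b = 5, c = 6.
So f(t) = -6t^2 + 5t + 6.
Check: f(6) = -180. ✓

f(t) = -6t^2 + 5t + 6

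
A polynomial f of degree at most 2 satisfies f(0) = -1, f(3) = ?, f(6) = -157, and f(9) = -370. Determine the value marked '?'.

-34

The 3 known points determine the degree-2 polynomial uniquely.
Write f(n) = an^2 + bn + c. Substituting each data point gives a linear system:
  c = -1
  36a + 6b + c = -157
  81a + 9b + c = -370
Solving the system yields a = -5, b = 4, c = -1.
So f(n) = -5n^2 + 4n - 1.
Then f(3) = -34.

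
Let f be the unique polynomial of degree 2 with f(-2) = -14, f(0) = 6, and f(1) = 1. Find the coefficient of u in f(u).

0

Write f(u) = au^2 + bu + c. Substituting each data point gives a linear system:
  4a - 2b + c = -14
  c = 6
  a + b + c = 1
Solving the system yields a = -5, b = 0, c = 6.
So f(u) = -5u^2 + 6.
The coefficient of u is 0.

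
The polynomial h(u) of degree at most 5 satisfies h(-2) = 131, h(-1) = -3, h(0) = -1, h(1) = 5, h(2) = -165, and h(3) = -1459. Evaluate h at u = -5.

17069

Forward differences of the values at u = -2, -1, 0, 1, 2, 3:
  h  : 131  -3  -1  5  -165  -1459
  Δ  : -134  2  6  -170  -1294
  Δ^2: 136  4  -176  -1124
  Δ^3: -132  -180  -948
  Δ^4: -48  -768
  Δ^5: -720
The fifth differences are constant, confirming degree 5.
Interpolating (Newton forward form) and evaluating at u = -5 gives h(-5) = 17069.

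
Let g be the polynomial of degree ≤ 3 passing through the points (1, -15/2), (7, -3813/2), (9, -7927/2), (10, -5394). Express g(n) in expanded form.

Write g(n) = an^3 + bn^2 + cn + d. Substituting each data point gives a linear system:
  a + b + c + d = -15/2
  343a + 49b + 7c + d = -3813/2
  729a + 81b + 9c + d = -7927/2
  1000a + 100b + 10c + d = -5394
Solving the system yields a = -5, b = -4, c = 1/2, d = 1.
So g(n) = -5n^3 - 4n^2 + (1/2)n + 1.
Check: g(9) = -7927/2. ✓

g(n) = -5n^3 - 4n^2 + (1/2)n + 1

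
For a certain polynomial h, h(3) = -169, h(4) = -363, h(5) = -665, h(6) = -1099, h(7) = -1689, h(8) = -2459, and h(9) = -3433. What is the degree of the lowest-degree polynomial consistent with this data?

Forward differences of the values at u = 3, 4, 5, 6, 7, 8, 9:
  h  : -169  -363  -665  -1099  -1689  -2459  -3433
  Δ  : -194  -302  -434  -590  -770  -974
  Δ^2: -108  -132  -156  -180  -204
  Δ^3: -24  -24  -24  -24
  Δ^4: 0  0  0
  Δ^5: 0  0
  Δ^6: 0
The third differences are constant (-24) and nonzero, while all higher differences vanish, so the minimal degree is 3.

3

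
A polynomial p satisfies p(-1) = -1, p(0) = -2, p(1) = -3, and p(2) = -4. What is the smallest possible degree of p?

1

Forward differences of the values at s = -1, 0, 1, 2:
  p  : -1  -2  -3  -4
  Δ  : -1  -1  -1
  Δ^2: 0  0
  Δ^3: 0
The first differences are constant (-1) and nonzero, while all higher differences vanish, so the minimal degree is 1.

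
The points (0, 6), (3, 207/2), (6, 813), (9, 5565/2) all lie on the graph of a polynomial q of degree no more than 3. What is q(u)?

q(u) = 4u^3 - 2u^2 + (5/2)u + 6

Using the Lagrange interpolation formula with nodes 0, 3, 6, 9:
  L_0(u) = (u - 3)(u - 6)(u - 9) / -162
  L_1(u) = u(u - 6)(u - 9) / 54
  L_2(u) = u(u - 3)(u - 9) / -54
  L_3(u) = u(u - 3)(u - 6) / 162
Then q(u) = 6·L_0(u) + 207/2·L_1(u) + 813·L_2(u) + 5565/2·L_3(u).
Expanding and collecting terms gives q(u) = 4u^3 - 2u^2 + (5/2)u + 6.
Check: q(9) = 5565/2. ✓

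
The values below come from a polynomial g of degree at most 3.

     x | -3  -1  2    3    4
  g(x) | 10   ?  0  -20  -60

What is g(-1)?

The 4 known points determine the degree-3 polynomial uniquely.
Write g(x) = ax^3 + bx^2 + cx + d. Substituting each data point gives a linear system:
  -27a + 9b - 3c + d = 10
  8a + 4b + 2c + d = 0
  27a + 9b + 3c + d = -20
  64a + 16b + 4c + d = -60
Solving the system yields a = -1, b = -1, c = 4, d = 4.
So g(x) = -x^3 - x^2 + 4x + 4.
Then g(-1) = 0.

0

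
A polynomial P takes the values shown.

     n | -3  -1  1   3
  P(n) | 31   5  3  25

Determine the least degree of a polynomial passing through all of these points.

2

Forward differences of the values at n = -3, -1, 1, 3:
  P  : 31  5  3  25
  Δ  : -26  -2  22
  Δ^2: 24  24
  Δ^3: 0
The second differences are constant (24) and nonzero, while all higher differences vanish, so the minimal degree is 2.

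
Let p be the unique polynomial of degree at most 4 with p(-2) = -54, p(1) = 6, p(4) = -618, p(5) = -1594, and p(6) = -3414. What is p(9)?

-18138

Write p(x) = ax^4 + bx^3 + cx^2 + dx + e. Substituting each data point gives a linear system:
  16a - 8b + 4c - 2d + e = -54
  a + b + c + d + e = 6
  256a + 64b + 16c + 4d + e = -618
  625a + 125b + 25c + 5d + e = -1594
  1296a + 216b + 36c + 6d + e = -3414
Solving the system yields a = -3, b = 2, c = 1, d = 0, e = 6.
So p(x) = -3x^4 + 2x^3 + x^2 + 6.
Then p(9) = -18138.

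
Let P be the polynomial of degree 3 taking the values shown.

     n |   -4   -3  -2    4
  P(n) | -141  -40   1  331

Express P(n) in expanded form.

P(n) = 4n^3 + 6n^2 - 5n - 1

Write P(n) = an^3 + bn^2 + cn + d. Substituting each data point gives a linear system:
  -64a + 16b - 4c + d = -141
  -27a + 9b - 3c + d = -40
  -8a + 4b - 2c + d = 1
  64a + 16b + 4c + d = 331
Solving the system yields a = 4, b = 6, c = -5, d = -1.
So P(n) = 4n³ + 6n² - 5n - 1.
Check: P(-3) = -40. ✓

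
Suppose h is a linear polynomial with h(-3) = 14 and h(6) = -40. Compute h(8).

Write h(x) = ax + b. Substituting each data point gives a linear system:
  -3a + b = 14
  6a + b = -40
Solving the system yields a = -6, b = -4.
So h(x) = -6x - 4.
Then h(8) = -52.

-52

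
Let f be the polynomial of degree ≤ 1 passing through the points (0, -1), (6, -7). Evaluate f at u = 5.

Write f(u) = au + b. Substituting each data point gives a linear system:
  b = -1
  6a + b = -7
Solving the system yields a = -1, b = -1.
So f(u) = -u - 1.
Then f(5) = -6.

-6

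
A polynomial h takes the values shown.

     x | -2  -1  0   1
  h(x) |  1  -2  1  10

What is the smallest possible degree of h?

2

Forward differences of the values at x = -2, -1, 0, 1:
  h  : 1  -2  1  10
  Δ  : -3  3  9
  Δ^2: 6  6
  Δ^3: 0
The second differences are constant (6) and nonzero, while all higher differences vanish, so the minimal degree is 2.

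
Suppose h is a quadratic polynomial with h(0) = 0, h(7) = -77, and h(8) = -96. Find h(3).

-21

Write h(x) = ax^2 + bx + c. Substituting each data point gives a linear system:
  c = 0
  49a + 7b + c = -77
  64a + 8b + c = -96
Solving the system yields a = -1, b = -4, c = 0.
So h(x) = -x² - 4x.
Then h(3) = -21.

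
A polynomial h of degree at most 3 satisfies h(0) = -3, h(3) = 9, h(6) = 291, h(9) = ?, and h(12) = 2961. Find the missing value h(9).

1167

The 4 known points determine the degree-3 polynomial uniquely.
Write h(x) = ax^3 + bx^2 + cx + d. Substituting each data point gives a linear system:
  d = -3
  27a + 9b + 3c + d = 9
  216a + 36b + 6c + d = 291
  1728a + 144b + 12c + d = 2961
Solving the system yields a = 2, b = -3, c = -5, d = -3.
So h(x) = 2x^3 - 3x^2 - 5x - 3.
Then h(9) = 1167.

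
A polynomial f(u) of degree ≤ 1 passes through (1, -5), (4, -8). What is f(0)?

Write f(u) = au + b. Substituting each data point gives a linear system:
  a + b = -5
  4a + b = -8
Solving the system yields a = -1, b = -4.
So f(u) = -u - 4.
Then f(0) = -4.

-4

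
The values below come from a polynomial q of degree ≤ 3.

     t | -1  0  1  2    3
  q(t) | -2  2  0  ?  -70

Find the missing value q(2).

-20

The 4 known points determine the degree-3 polynomial uniquely.
Write q(t) = at^3 + bt^2 + ct + d. Substituting each data point gives a linear system:
  -a + b - c + d = -2
  d = 2
  a + b + c + d = 0
  27a + 9b + 3c + d = -70
Solving the system yields a = -2, b = -3, c = 3, d = 2.
So q(t) = -2t^3 - 3t^2 + 3t + 2.
Then q(2) = -20.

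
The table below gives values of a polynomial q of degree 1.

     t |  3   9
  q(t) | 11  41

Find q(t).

q(t) = 5t - 4

Using the Lagrange interpolation formula with nodes 3, 9:
  L_0(t) = (t - 9) / -6
  L_1(t) = (t - 3) / 6
Then q(t) = 11·L_0(t) + 41·L_1(t).
Expanding and collecting terms gives q(t) = 5t - 4.
Check: q(3) = 11. ✓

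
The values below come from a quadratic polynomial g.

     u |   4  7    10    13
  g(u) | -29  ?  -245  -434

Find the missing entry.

-110

On equispaced nodes a degree-2 polynomial has vanishing third forward difference, so
  - g(4) + 3·g(7) - 3·g(10) + g(13) = 0.
Substituting the known values and solving for g(7):
  3·g(7) = -330
  g(7) = -110.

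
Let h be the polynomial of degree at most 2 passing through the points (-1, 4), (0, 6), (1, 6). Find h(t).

Write h(t) = at^2 + bt + c. Substituting each data point gives a linear system:
  a - b + c = 4
  c = 6
  a + b + c = 6
Solving the system yields a = -1, b = 1, c = 6.
So h(t) = -t^2 + t + 6.
Check: h(0) = 6. ✓

h(t) = -t^2 + t + 6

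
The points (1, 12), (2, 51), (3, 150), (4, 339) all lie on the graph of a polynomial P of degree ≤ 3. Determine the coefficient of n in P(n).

4

Write P(n) = an^3 + bn^2 + cn + d. Substituting each data point gives a linear system:
  a + b + c + d = 12
  8a + 4b + 2c + d = 51
  27a + 9b + 3c + d = 150
  64a + 16b + 4c + d = 339
Solving the system yields a = 5, b = 0, c = 4, d = 3.
So P(n) = 5n³ + 4n + 3.
The coefficient of n is 4.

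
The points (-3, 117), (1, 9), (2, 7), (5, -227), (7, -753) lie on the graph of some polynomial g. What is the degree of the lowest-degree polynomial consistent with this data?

3

Divided differences on the nodes -3, 1, 2, 5, 7:
  order 0: 117  9  7  -227  -753
  order 1: -27  -2  -78  -263
  order 2: 5  -19  -37
  order 3: -3  -3
  order 4: 0
The order-3 divided differences are all -3 (nonzero) and every higher order vanishes, so the data lies on a polynomial of degree exactly 3.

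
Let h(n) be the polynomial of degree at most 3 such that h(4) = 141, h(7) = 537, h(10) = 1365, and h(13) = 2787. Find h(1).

Write h(n) = an^3 + bn^2 + cn + d. Substituting each data point gives a linear system:
  64a + 16b + 4c + d = 141
  343a + 49b + 7c + d = 537
  1000a + 100b + 10c + d = 1365
  2197a + 169b + 13c + d = 2787
Solving the system yields a = 1, b = 3, c = 6, d = 5.
So h(n) = n^3 + 3n^2 + 6n + 5.
Then h(1) = 15.

15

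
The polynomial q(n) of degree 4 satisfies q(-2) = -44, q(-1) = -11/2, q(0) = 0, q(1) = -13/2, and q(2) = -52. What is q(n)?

Write q(n) = an^4 + bn^3 + cn^2 + dn + e. Substituting each data point gives a linear system:
  16a - 8b + 4c - 2d + e = -44
  a - b + c - d + e = -11/2
  e = 0
  a + b + c + d + e = -13/2
  16a + 8b + 4c + 2d + e = -52
Solving the system yields a = -2, b = -1/2, c = -4, d = 0, e = 0.
So q(n) = -2n^4 - (1/2)n^3 - 4n^2.
Check: q(2) = -52. ✓

q(n) = -2n^4 - (1/2)n^3 - 4n^2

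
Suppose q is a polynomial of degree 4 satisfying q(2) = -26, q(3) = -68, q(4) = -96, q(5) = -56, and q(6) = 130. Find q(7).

564

Write q(s) = as^4 + bs^3 + cs^2 + ds + e. Substituting each data point gives a linear system:
  16a + 8b + 4c + 2d + e = -26
  81a + 27b + 9c + 3d + e = -68
  256a + 64b + 16c + 4d + e = -96
  625a + 125b + 25c + 5d + e = -56
  1296a + 216b + 36c + 6d + e = 130
Solving the system yields a = 1, b = -5, c = -3, d = 3, e = 4.
So q(s) = s⁴ - 5s³ - 3s² + 3s + 4.
Then q(7) = 564.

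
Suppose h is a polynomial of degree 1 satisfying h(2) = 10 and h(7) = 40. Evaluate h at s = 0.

-2

Write h(s) = as + b. Substituting each data point gives a linear system:
  2a + b = 10
  7a + b = 40
Solving the system yields a = 6, b = -2.
So h(s) = 6s - 2.
Then h(0) = -2.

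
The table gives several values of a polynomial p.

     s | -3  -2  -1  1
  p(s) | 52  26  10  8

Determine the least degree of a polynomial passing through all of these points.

Divided differences on the nodes -3, -2, -1, 1:
  order 0: 52  26  10  8
  order 1: -26  -16  -1
  order 2: 5  5
  order 3: 0
The order-2 divided differences are all 5 (nonzero) and every higher order vanishes, so the data lies on a polynomial of degree exactly 2.

2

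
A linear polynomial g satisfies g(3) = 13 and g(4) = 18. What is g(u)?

g(u) = 5u - 2

Using the Lagrange interpolation formula with nodes 3, 4:
  L_0(u) = (u - 4) / -1
  L_1(u) = (u - 3) / 1
Then g(u) = 13·L_0(u) + 18·L_1(u).
Expanding and collecting terms gives g(u) = 5u - 2.
Check: g(4) = 18. ✓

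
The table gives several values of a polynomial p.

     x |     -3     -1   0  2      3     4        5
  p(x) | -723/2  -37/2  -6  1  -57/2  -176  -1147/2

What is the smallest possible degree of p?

Divided differences on the nodes -3, -1, 0, 2, 3, 4, 5:
  order 0: -723/2  -37/2  -6  1  -57/2  -176  -1147/2
  order 1: 343/2  25/2  7/2  -59/2  -295/2  -795/2
  order 2: -53  -3  -11  -59  -125
  order 3: 10  -2  -12  -22
  order 4: -2  -2  -2
  order 5: 0  0
  order 6: 0
The order-4 divided differences are all -2 (nonzero) and every higher order vanishes, so the data lies on a polynomial of degree exactly 4.

4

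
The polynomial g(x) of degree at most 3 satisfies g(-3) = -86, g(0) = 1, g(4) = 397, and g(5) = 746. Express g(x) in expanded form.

Using the Lagrange interpolation formula with nodes -3, 0, 4, 5:
  L_0(x) = x(x - 4)(x - 5) / -168
  L_1(x) = (x + 3)(x - 4)(x - 5) / 60
  L_2(x) = (x + 3)x(x - 5) / -28
  L_3(x) = (x + 3)x(x - 4) / 40
Then g(x) = -86·L_0(x) + 1·L_1(x) + 397·L_2(x) + 746·L_3(x).
Expanding and collecting terms gives g(x) = 5x³ + 5x² - x + 1.
Check: g(4) = 397. ✓

g(x) = 5x^3 + 5x^2 - x + 1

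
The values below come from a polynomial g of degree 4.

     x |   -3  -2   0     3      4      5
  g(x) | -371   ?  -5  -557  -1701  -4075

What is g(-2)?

-57

The 5 known points determine the degree-4 polynomial uniquely.
Write g(x) = ax^4 + bx^3 + cx^2 + dx + e. Substituting each data point gives a linear system:
  81a - 27b + 9c - 3d + e = -371
  e = -5
  81a + 27b + 9c + 3d + e = -557
  256a + 64b + 16c + 4d + e = -1701
  625a + 125b + 25c + 5d + e = -4075
Solving the system yields a = -6, b = -3, c = 3, d = -4, e = -5.
So g(x) = -6x⁴ - 3x³ + 3x² - 4x - 5.
Then g(-2) = -57.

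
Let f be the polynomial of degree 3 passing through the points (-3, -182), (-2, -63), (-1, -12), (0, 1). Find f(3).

Write f(s) = as^3 + bs^2 + cs + d. Substituting each data point gives a linear system:
  -27a + 9b - 3c + d = -182
  -8a + 4b - 2c + d = -63
  -a + b - c + d = -12
  d = 1
Solving the system yields a = 5, b = -4, c = 4, d = 1.
So f(s) = 5s³ - 4s² + 4s + 1.
Then f(3) = 112.

112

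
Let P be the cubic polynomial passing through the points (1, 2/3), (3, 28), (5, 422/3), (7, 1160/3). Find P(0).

4

Write P(x) = ax^3 + bx^2 + cx + d. Substituting each data point gives a linear system:
  a + b + c + d = 2/3
  27a + 9b + 3c + d = 28
  125a + 25b + 5c + d = 422/3
  343a + 49b + 7c + d = 1160/3
Solving the system yields a = 1, b = 5/3, c = -6, d = 4.
So P(x) = x^3 + (5/3)x^2 - 6x + 4.
Then P(0) = 4.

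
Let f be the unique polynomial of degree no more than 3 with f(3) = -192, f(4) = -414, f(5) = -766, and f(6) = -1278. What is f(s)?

Write f(s) = as^3 + bs^2 + cs + d. Substituting each data point gives a linear system:
  27a + 9b + 3c + d = -192
  64a + 16b + 4c + d = -414
  125a + 25b + 5c + d = -766
  216a + 36b + 6c + d = -1278
Solving the system yields a = -5, b = -5, c = -2, d = -6.
So f(s) = -5s^3 - 5s^2 - 2s - 6.
Check: f(5) = -766. ✓

f(s) = -5s^3 - 5s^2 - 2s - 6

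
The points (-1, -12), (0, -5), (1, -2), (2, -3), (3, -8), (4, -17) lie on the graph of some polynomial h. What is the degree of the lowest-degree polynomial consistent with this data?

Forward differences of the values at u = -1, 0, 1, 2, 3, 4:
  h  : -12  -5  -2  -3  -8  -17
  Δ  : 7  3  -1  -5  -9
  Δ^2: -4  -4  -4  -4
  Δ^3: 0  0  0
  Δ^4: 0  0
  Δ^5: 0
The second differences are constant (-4) and nonzero, while all higher differences vanish, so the minimal degree is 2.

2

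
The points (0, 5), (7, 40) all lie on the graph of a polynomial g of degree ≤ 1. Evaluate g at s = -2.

-5

Write g(s) = as + b. Substituting each data point gives a linear system:
  b = 5
  7a + b = 40
Solving the system yields a = 5, b = 5.
So g(s) = 5s + 5.
Then g(-2) = -5.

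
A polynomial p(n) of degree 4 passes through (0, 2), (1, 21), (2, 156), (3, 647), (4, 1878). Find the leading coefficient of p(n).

6

Write p(n) = an^4 + bn^3 + cn^2 + dn + e. Substituting each data point gives a linear system:
  e = 2
  a + b + c + d + e = 21
  16a + 8b + 4c + 2d + e = 156
  81a + 27b + 9c + 3d + e = 647
  256a + 64b + 16c + 4d + e = 1878
Solving the system yields a = 6, b = 4, c = 4, d = 5, e = 2.
So p(n) = 6n^4 + 4n^3 + 4n^2 + 5n + 2.
The leading coefficient is 6.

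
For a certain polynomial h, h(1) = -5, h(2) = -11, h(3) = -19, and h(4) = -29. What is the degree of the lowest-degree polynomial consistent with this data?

Forward differences of the values at t = 1, 2, 3, 4:
  h  : -5  -11  -19  -29
  Δ  : -6  -8  -10
  Δ^2: -2  -2
  Δ^3: 0
The second differences are constant (-2) and nonzero, while all higher differences vanish, so the minimal degree is 2.

2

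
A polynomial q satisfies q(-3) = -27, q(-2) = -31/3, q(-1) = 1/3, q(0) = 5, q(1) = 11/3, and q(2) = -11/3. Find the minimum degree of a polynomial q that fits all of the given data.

Forward differences of the values at u = -3, -2, -1, 0, 1, 2:
  q  : -27  -31/3  1/3  5  11/3  -11/3
  Δ  : 50/3  32/3  14/3  -4/3  -22/3
  Δ^2: -6  -6  -6  -6
  Δ^3: 0  0  0
  Δ^4: 0  0
  Δ^5: 0
The second differences are constant (-6) and nonzero, while all higher differences vanish, so the minimal degree is 2.

2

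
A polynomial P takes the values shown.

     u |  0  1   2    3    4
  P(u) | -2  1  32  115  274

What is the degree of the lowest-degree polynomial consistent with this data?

3

Forward differences of the values at u = 0, 1, 2, 3, 4:
  P  : -2  1  32  115  274
  Δ  : 3  31  83  159
  Δ^2: 28  52  76
  Δ^3: 24  24
  Δ^4: 0
The third differences are constant (24) and nonzero, while all higher differences vanish, so the minimal degree is 3.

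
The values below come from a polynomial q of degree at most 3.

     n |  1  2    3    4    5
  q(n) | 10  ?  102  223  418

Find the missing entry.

37

On equispaced nodes a degree-3 polynomial has vanishing fourth forward difference, so
  q(1) - 4·q(2) + 6·q(3) - 4·q(4) + q(5) = 0.
Substituting the known values and solving for q(2):
  -4·q(2) = -148
  q(2) = 37.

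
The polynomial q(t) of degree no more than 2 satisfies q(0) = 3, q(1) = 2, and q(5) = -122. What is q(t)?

q(t) = -6t^2 + 5t + 3

Write q(t) = at^2 + bt + c. Substituting each data point gives a linear system:
  c = 3
  a + b + c = 2
  25a + 5b + c = -122
Solving the system yields a = -6, b = 5, c = 3.
So q(t) = -6t^2 + 5t + 3.
Check: q(5) = -122. ✓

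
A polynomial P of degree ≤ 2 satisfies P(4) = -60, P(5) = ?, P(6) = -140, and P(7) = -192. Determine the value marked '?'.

The 3 known points determine the degree-2 polynomial uniquely.
Write P(n) = an^2 + bn + c. Substituting each data point gives a linear system:
  16a + 4b + c = -60
  36a + 6b + c = -140
  49a + 7b + c = -192
Solving the system yields a = -4, b = 0, c = 4.
So P(n) = -4n^2 + 4.
Then P(5) = -96.

-96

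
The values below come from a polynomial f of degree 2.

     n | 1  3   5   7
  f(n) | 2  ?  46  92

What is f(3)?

16

On equispaced nodes a degree-2 polynomial has vanishing third forward difference, so
  - f(1) + 3·f(3) - 3·f(5) + f(7) = 0.
Substituting the known values and solving for f(3):
  3·f(3) = 48
  f(3) = 16.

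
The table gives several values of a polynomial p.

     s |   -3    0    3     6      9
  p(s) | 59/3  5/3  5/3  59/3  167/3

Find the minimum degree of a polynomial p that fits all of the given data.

2

Forward differences of the values at s = -3, 0, 3, 6, 9:
  p  : 59/3  5/3  5/3  59/3  167/3
  Δ  : -18  0  18  36
  Δ^2: 18  18  18
  Δ^3: 0  0
  Δ^4: 0
The second differences are constant (18) and nonzero, while all higher differences vanish, so the minimal degree is 2.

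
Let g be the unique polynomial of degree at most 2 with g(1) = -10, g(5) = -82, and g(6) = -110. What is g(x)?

g(x) = -2x^2 - 6x - 2

Using the Lagrange interpolation formula with nodes 1, 5, 6:
  L_0(x) = (x - 5)(x - 6) / 20
  L_1(x) = (x - 1)(x - 6) / -4
  L_2(x) = (x - 1)(x - 5) / 5
Then g(x) = -10·L_0(x) - 82·L_1(x) - 110·L_2(x).
Expanding and collecting terms gives g(x) = -2x^2 - 6x - 2.
Check: g(1) = -10. ✓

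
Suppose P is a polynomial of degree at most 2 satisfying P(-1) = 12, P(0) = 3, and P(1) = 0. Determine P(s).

Write P(s) = as^2 + bs + c. Substituting each data point gives a linear system:
  a - b + c = 12
  c = 3
  a + b + c = 0
Solving the system yields a = 3, b = -6, c = 3.
So P(s) = 3s^2 - 6s + 3.
Check: P(1) = 0. ✓

P(s) = 3s^2 - 6s + 3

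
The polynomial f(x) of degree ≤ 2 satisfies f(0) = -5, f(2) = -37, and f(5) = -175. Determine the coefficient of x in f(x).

Write f(x) = ax^2 + bx + c. Substituting each data point gives a linear system:
  c = -5
  4a + 2b + c = -37
  25a + 5b + c = -175
Solving the system yields a = -6, b = -4, c = -5.
So f(x) = -6x^2 - 4x - 5.
The coefficient of x is -4.

-4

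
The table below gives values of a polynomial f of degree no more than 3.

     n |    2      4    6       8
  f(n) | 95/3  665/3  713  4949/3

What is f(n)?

f(n) = 3n^3 + (5/3)n^2 + n - 1

Using the Lagrange interpolation formula with nodes 2, 4, 6, 8:
  L_0(n) = (n - 4)(n - 6)(n - 8) / -48
  L_1(n) = (n - 2)(n - 6)(n - 8) / 16
  L_2(n) = (n - 2)(n - 4)(n - 8) / -16
  L_3(n) = (n - 2)(n - 4)(n - 6) / 48
Then f(n) = 95/3·L_0(n) + 665/3·L_1(n) + 713·L_2(n) + 4949/3·L_3(n).
Expanding and collecting terms gives f(n) = 3n^3 + (5/3)n^2 + n - 1.
Check: f(2) = 95/3. ✓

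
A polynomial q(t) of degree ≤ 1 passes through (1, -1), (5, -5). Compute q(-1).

Write q(t) = at + b. Substituting each data point gives a linear system:
  a + b = -1
  5a + b = -5
Solving the system yields a = -1, b = 0.
So q(t) = -t.
Then q(-1) = 1.

1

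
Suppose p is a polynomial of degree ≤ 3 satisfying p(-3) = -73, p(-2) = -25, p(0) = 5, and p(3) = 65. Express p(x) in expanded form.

p(x) = 2x^3 - x^2 + 5x + 5

Write p(x) = ax^3 + bx^2 + cx + d. Substituting each data point gives a linear system:
  -27a + 9b - 3c + d = -73
  -8a + 4b - 2c + d = -25
  d = 5
  27a + 9b + 3c + d = 65
Solving the system yields a = 2, b = -1, c = 5, d = 5.
So p(x) = 2x^3 - x^2 + 5x + 5.
Check: p(3) = 65. ✓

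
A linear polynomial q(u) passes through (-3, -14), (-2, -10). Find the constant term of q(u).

-2

Write q(u) = au + b. Substituting each data point gives a linear system:
  -3a + b = -14
  -2a + b = -10
Solving the system yields a = 4, b = -2.
So q(u) = 4u - 2.
The constant term is -2.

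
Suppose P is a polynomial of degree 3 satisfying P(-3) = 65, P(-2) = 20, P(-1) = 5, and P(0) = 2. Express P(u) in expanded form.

P(u) = -3u^3 - 3u^2 - 3u + 2

Using the Lagrange interpolation formula with nodes -3, -2, -1, 0:
  L_0(u) = (u + 2)(u + 1)u / -6
  L_1(u) = (u + 3)(u + 1)u / 2
  L_2(u) = (u + 3)(u + 2)u / -2
  L_3(u) = (u + 3)(u + 2)(u + 1) / 6
Then P(u) = 65·L_0(u) + 20·L_1(u) + 5·L_2(u) + 2·L_3(u).
Expanding and collecting terms gives P(u) = -3u³ - 3u² - 3u + 2.
Check: P(0) = 2. ✓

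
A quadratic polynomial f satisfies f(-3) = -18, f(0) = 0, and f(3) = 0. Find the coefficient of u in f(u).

3

Write f(u) = au^2 + bu + c. Substituting each data point gives a linear system:
  9a - 3b + c = -18
  c = 0
  9a + 3b + c = 0
Solving the system yields a = -1, b = 3, c = 0.
So f(u) = -u^2 + 3u.
The coefficient of u is 3.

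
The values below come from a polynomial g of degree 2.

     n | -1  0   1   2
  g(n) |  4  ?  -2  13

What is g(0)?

On equispaced nodes a degree-2 polynomial has vanishing third forward difference, so
  - g(-1) + 3·g(0) - 3·g(1) + g(2) = 0.
Substituting the known values and solving for g(0):
  3·g(0) = -15
  g(0) = -5.

-5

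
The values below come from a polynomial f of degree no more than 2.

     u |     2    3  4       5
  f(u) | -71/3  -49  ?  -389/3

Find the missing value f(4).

On equispaced nodes a degree-2 polynomial has vanishing third forward difference, so
  - f(2) + 3·f(3) - 3·f(4) + f(5) = 0.
Substituting the known values and solving for f(4):
  -3·f(4) = 253
  f(4) = -253/3.

-253/3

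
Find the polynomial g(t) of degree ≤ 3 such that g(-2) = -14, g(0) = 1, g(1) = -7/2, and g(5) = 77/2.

g(t) = t^3 - 3t^2 - (5/2)t + 1

Using the Lagrange interpolation formula with nodes -2, 0, 1, 5:
  L_0(t) = t(t - 1)(t - 5) / -42
  L_1(t) = (t + 2)(t - 1)(t - 5) / 10
  L_2(t) = (t + 2)t(t - 5) / -12
  L_3(t) = (t + 2)t(t - 1) / 140
Then g(t) = -14·L_0(t) + 1·L_1(t) - 7/2·L_2(t) + 77/2·L_3(t).
Expanding and collecting terms gives g(t) = t³ - 3t² - (5/2)t + 1.
Check: g(-2) = -14. ✓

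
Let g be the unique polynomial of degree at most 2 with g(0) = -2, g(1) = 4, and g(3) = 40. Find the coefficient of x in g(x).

2

Write g(x) = ax^2 + bx + c. Substituting each data point gives a linear system:
  c = -2
  a + b + c = 4
  9a + 3b + c = 40
Solving the system yields a = 4, b = 2, c = -2.
So g(x) = 4x² + 2x - 2.
The coefficient of x is 2.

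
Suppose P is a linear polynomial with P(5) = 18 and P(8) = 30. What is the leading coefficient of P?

4

Write P(s) = as + b. Substituting each data point gives a linear system:
  5a + b = 18
  8a + b = 30
Solving the system yields a = 4, b = -2.
So P(s) = 4s - 2.
The leading coefficient is 4.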